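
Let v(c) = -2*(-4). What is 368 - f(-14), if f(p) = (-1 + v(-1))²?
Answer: 319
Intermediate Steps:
v(c) = 8
f(p) = 49 (f(p) = (-1 + 8)² = 7² = 49)
368 - f(-14) = 368 - 1*49 = 368 - 49 = 319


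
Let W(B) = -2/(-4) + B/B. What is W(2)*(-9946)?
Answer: -14919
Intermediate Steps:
W(B) = 3/2 (W(B) = -2*(-¼) + 1 = ½ + 1 = 3/2)
W(2)*(-9946) = (3/2)*(-9946) = -14919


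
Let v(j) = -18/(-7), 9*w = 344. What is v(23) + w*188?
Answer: 452866/63 ≈ 7188.4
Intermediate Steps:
w = 344/9 (w = (⅑)*344 = 344/9 ≈ 38.222)
v(j) = 18/7 (v(j) = -18*(-⅐) = 18/7)
v(23) + w*188 = 18/7 + (344/9)*188 = 18/7 + 64672/9 = 452866/63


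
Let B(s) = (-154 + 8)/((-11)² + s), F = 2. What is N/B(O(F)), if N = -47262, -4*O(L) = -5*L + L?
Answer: 2906613/73 ≈ 39817.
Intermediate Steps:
O(L) = L (O(L) = -(-5*L + L)/4 = -(-1)*L = L)
B(s) = -146/(121 + s)
N/B(O(F)) = -47262/((-146/(121 + 2))) = -47262/((-146/123)) = -47262/((-146*1/123)) = -47262/(-146/123) = -47262*(-123/146) = 2906613/73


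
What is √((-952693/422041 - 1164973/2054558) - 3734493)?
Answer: I*√2807876982259858310775604389198/867107712878 ≈ 1932.5*I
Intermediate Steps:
√((-952693/422041 - 1164973/2054558) - 3734493) = √(-2449029394587/867107712878 - 3734493) = √(-3238210133018295441/867107712878) = I*√2807876982259858310775604389198/867107712878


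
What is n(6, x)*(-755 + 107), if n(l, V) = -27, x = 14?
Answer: 17496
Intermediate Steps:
n(6, x)*(-755 + 107) = -27*(-755 + 107) = -27*(-648) = 17496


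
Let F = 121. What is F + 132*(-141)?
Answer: -18491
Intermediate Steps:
F + 132*(-141) = 121 + 132*(-141) = 121 - 18612 = -18491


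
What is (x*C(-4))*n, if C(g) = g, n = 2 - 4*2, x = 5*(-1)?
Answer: -120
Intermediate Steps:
x = -5
n = -6 (n = 2 - 8 = -6)
(x*C(-4))*n = -5*(-4)*(-6) = 20*(-6) = -120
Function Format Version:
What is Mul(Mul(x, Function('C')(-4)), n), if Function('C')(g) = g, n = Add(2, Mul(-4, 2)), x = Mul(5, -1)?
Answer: -120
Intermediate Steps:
x = -5
n = -6 (n = Add(2, -8) = -6)
Mul(Mul(x, Function('C')(-4)), n) = Mul(Mul(-5, -4), -6) = Mul(20, -6) = -120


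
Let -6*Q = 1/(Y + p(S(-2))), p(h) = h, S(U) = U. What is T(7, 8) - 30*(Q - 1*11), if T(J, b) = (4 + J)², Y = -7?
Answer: 4054/9 ≈ 450.44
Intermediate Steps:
Q = 1/54 (Q = -1/(6*(-7 - 2)) = -⅙/(-9) = -⅙*(-⅑) = 1/54 ≈ 0.018519)
T(7, 8) - 30*(Q - 1*11) = (4 + 7)² - 30*(1/54 - 1*11) = 11² - 30*(1/54 - 11) = 121 - 30*(-593/54) = 121 + 2965/9 = 4054/9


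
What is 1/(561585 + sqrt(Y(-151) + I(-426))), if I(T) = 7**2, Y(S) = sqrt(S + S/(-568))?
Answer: 142/(79745070 + sqrt(71)*sqrt(13916 + 9*I*sqrt(150094))) ≈ 1.7807e-6 - 2.7593e-12*I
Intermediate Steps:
Y(S) = 9*sqrt(994)*sqrt(S)/284 (Y(S) = sqrt(S + S*(-1/568)) = sqrt(S - S/568) = sqrt(567*S/568) = 9*sqrt(994)*sqrt(S)/284)
I(T) = 49
1/(561585 + sqrt(Y(-151) + I(-426))) = 1/(561585 + sqrt(9*sqrt(994)*sqrt(-151)/284 + 49)) = 1/(561585 + sqrt(9*sqrt(994)*(I*sqrt(151))/284 + 49)) = 1/(561585 + sqrt(9*I*sqrt(150094)/284 + 49)) = 1/(561585 + sqrt(49 + 9*I*sqrt(150094)/284))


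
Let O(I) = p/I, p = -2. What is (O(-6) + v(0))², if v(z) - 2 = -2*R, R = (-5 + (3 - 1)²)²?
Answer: ⅑ ≈ 0.11111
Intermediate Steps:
R = 1 (R = (-5 + 2²)² = (-5 + 4)² = (-1)² = 1)
O(I) = -2/I
v(z) = 0 (v(z) = 2 - 2*1 = 2 - 2 = 0)
(O(-6) + v(0))² = (-2/(-6) + 0)² = (-2*(-⅙) + 0)² = (⅓ + 0)² = (⅓)² = ⅑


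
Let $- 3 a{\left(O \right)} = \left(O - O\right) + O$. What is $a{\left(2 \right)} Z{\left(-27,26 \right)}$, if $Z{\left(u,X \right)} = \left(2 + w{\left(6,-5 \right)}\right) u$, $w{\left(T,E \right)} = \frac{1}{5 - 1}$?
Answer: $\frac{81}{2} \approx 40.5$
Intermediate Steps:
$w{\left(T,E \right)} = \frac{1}{4}$
$a{\left(O \right)} = - \frac{O}{3}$ ($a{\left(O \right)} = - \frac{\left(O - O\right) + O}{3} = - \frac{0 + O}{3} = - \frac{O}{3}$)
$Z{\left(u,X \right)} = \frac{9 u}{4}$ ($Z{\left(u,X \right)} = \left(2 + \frac{1}{4}\right) u = \frac{9 u}{4}$)
$a{\left(2 \right)} Z{\left(-27,26 \right)} = \left(- \frac{1}{3}\right) 2 \cdot \frac{9}{4} \left(-27\right) = \left(- \frac{2}{3}\right) \left(- \frac{243}{4}\right) = \frac{81}{2}$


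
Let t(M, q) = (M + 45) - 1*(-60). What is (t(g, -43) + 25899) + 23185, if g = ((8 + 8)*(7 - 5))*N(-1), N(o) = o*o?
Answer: 49221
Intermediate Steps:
N(o) = o**2
g = 32 (g = ((8 + 8)*(7 - 5))*(-1)**2 = (16*2)*1 = 32*1 = 32)
t(M, q) = 105 + M (t(M, q) = (45 + M) + 60 = 105 + M)
(t(g, -43) + 25899) + 23185 = ((105 + 32) + 25899) + 23185 = (137 + 25899) + 23185 = 26036 + 23185 = 49221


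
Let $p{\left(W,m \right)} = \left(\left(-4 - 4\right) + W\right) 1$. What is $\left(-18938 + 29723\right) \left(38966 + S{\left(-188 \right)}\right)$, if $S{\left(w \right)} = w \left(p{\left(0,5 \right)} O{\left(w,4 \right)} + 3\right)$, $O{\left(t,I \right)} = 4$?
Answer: $479048130$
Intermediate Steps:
$p{\left(W,m \right)} = -8 + W$ ($p{\left(W,m \right)} = \left(-8 + W\right) 1 = -8 + W$)
$S{\left(w \right)} = - 29 w$ ($S{\left(w \right)} = w \left(\left(-8 + 0\right) 4 + 3\right) = w \left(\left(-8\right) 4 + 3\right) = w \left(-32 + 3\right) = w \left(-29\right) = - 29 w$)
$\left(-18938 + 29723\right) \left(38966 + S{\left(-188 \right)}\right) = \left(-18938 + 29723\right) \left(38966 - -5452\right) = 10785 \left(38966 + 5452\right) = 10785 \cdot 44418 = 479048130$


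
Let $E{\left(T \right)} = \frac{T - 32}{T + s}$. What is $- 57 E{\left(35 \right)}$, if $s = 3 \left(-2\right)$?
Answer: $- \frac{171}{29} \approx -5.8966$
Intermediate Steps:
$s = -6$
$E{\left(T \right)} = \frac{-32 + T}{-6 + T}$ ($E{\left(T \right)} = \frac{T - 32}{T - 6} = \frac{-32 + T}{-6 + T}$)
$- 57 E{\left(35 \right)} = - 57 \frac{-32 + 35}{-6 + 35} = - 57 \cdot \frac{1}{29} \cdot 3 = \left(-57\right) \frac{3}{29} = - \frac{171}{29}$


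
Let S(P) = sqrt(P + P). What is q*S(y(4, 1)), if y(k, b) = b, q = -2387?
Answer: -2387*sqrt(2) ≈ -3375.7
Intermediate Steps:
S(P) = sqrt(2)*sqrt(P) (S(P) = sqrt(2*P) = sqrt(2)*sqrt(P))
q*S(y(4, 1)) = -2387*sqrt(2)*sqrt(1) = -2387*sqrt(2)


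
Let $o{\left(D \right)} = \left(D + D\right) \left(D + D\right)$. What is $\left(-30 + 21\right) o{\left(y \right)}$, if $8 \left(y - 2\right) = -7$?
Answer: $- \frac{729}{16} \approx -45.563$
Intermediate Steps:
$y = \frac{9}{8}$ ($y = 2 + \frac{1}{8} \left(-7\right) = 2 - \frac{7}{8} = \frac{9}{8} \approx 1.125$)
$o{\left(D \right)} = 4 D^{2}$ ($o{\left(D \right)} = 2 D 2 D = 4 D^{2}$)
$\left(-30 + 21\right) o{\left(y \right)} = \left(-30 + 21\right) 4 \left(\frac{9}{8}\right)^{2} = - 9 \cdot 4 \cdot \frac{81}{64} = \left(-9\right) \frac{81}{16} = - \frac{729}{16}$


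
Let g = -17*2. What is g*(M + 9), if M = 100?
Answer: -3706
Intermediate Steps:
g = -34
g*(M + 9) = -34*(100 + 9) = -34*109 = -3706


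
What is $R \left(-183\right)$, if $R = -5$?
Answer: $915$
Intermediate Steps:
$R \left(-183\right) = \left(-5\right) \left(-183\right) = 915$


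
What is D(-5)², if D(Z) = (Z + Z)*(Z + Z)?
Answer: 10000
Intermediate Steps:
D(Z) = 4*Z² (D(Z) = (2*Z)*(2*Z) = 4*Z²)
D(-5)² = (4*(-5)²)² = (4*25)² = 100² = 10000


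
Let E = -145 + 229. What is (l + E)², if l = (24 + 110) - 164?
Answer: 2916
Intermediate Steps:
l = -30 (l = 134 - 164 = -30)
E = 84
(l + E)² = (-30 + 84)² = 54² = 2916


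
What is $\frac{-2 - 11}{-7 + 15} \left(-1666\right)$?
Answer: $\frac{10829}{4} \approx 2707.3$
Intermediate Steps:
$\frac{-2 - 11}{-7 + 15} \left(-1666\right) = - \frac{13}{8} \left(-1666\right) = \left(-13\right) \frac{1}{8} \left(-1666\right) = \left(- \frac{13}{8}\right) \left(-1666\right) = \frac{10829}{4}$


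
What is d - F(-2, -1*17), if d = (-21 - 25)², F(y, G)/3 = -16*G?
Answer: 1300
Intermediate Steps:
F(y, G) = -48*G (F(y, G) = 3*(-16*G) = -48*G)
d = 2116 (d = (-46)² = 2116)
d - F(-2, -1*17) = 2116 - (-48)*(-1*17) = 2116 - (-48)*(-17) = 2116 - 1*816 = 2116 - 816 = 1300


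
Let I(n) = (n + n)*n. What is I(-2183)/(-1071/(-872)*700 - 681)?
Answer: 2077753204/38967 ≈ 53321.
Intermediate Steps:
I(n) = 2*n² (I(n) = (2*n)*n = 2*n²)
I(-2183)/(-1071/(-872)*700 - 681) = (2*(-2183)²)/(-1071/(-872)*700 - 681) = (2*4765489)/(-1071*(-1/872)*700 - 681) = 9530978/((1071/872)*700 - 681) = 9530978/(187425/218 - 681) = 9530978/(38967/218) = 9530978*(218/38967) = 2077753204/38967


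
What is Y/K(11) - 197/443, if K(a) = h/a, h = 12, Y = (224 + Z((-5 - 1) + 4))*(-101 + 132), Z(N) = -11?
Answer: 10724685/1772 ≈ 6052.3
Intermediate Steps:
Y = 6603 (Y = (224 - 11)*(-101 + 132) = 213*31 = 6603)
K(a) = 12/a
Y/K(11) - 197/443 = 6603/((12/11)) - 197/443 = 6603/((12*(1/11))) - 197*1/443 = 6603/(12/11) - 197/443 = 6603*(11/12) - 197/443 = 24211/4 - 197/443 = 10724685/1772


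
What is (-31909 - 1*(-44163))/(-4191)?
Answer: -1114/381 ≈ -2.9239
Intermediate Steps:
(-31909 - 1*(-44163))/(-4191) = (-31909 + 44163)*(-1/4191) = 12254*(-1/4191) = -1114/381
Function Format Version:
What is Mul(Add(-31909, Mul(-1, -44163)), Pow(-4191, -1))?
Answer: Rational(-1114, 381) ≈ -2.9239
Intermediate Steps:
Mul(Add(-31909, Mul(-1, -44163)), Pow(-4191, -1)) = Mul(Add(-31909, 44163), Rational(-1, 4191)) = Mul(12254, Rational(-1, 4191)) = Rational(-1114, 381)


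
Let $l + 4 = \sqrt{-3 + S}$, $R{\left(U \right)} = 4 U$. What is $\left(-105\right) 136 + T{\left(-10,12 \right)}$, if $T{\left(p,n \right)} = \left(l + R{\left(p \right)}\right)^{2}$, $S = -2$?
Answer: $-14280 + \left(44 - i \sqrt{5}\right)^{2} \approx -12349.0 - 196.77 i$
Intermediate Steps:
$l = -4 + i \sqrt{5}$ ($l = -4 + \sqrt{-3 - 2} = -4 + \sqrt{-5} = -4 + i \sqrt{5} \approx -4.0 + 2.2361 i$)
$T{\left(p,n \right)} = \left(-4 + 4 p + i \sqrt{5}\right)^{2}$ ($T{\left(p,n \right)} = \left(\left(-4 + i \sqrt{5}\right) + 4 p\right)^{2} = \left(-4 + 4 p + i \sqrt{5}\right)^{2}$)
$\left(-105\right) 136 + T{\left(-10,12 \right)} = \left(-105\right) 136 + \left(-4 + 4 \left(-10\right) + i \sqrt{5}\right)^{2} = -14280 + \left(-4 - 40 + i \sqrt{5}\right)^{2} = -14280 + \left(-44 + i \sqrt{5}\right)^{2}$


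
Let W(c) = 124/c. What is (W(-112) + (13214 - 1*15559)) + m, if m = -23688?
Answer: -728955/28 ≈ -26034.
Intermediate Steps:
(W(-112) + (13214 - 1*15559)) + m = (124/(-112) + (13214 - 1*15559)) - 23688 = (124*(-1/112) + (13214 - 15559)) - 23688 = (-31/28 - 2345) - 23688 = -65691/28 - 23688 = -728955/28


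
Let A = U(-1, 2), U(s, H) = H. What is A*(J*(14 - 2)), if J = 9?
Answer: 216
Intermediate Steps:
A = 2
A*(J*(14 - 2)) = 2*(9*(14 - 2)) = 2*(9*12) = 2*108 = 216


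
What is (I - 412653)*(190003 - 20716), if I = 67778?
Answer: -58382854125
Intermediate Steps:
(I - 412653)*(190003 - 20716) = (67778 - 412653)*(190003 - 20716) = -344875*169287 = -58382854125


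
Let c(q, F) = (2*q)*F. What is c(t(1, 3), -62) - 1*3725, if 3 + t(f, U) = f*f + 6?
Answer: -4221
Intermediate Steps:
t(f, U) = 3 + f² (t(f, U) = -3 + (f*f + 6) = -3 + (f² + 6) = -3 + (6 + f²) = 3 + f²)
c(q, F) = 2*F*q
c(t(1, 3), -62) - 1*3725 = 2*(-62)*(3 + 1²) - 1*3725 = 2*(-62)*(3 + 1) - 3725 = 2*(-62)*4 - 3725 = -496 - 3725 = -4221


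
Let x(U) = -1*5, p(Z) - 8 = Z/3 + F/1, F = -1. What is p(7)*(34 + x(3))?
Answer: 812/3 ≈ 270.67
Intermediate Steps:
p(Z) = 7 + Z/3 (p(Z) = 8 + (Z/3 - 1/1) = 8 + (Z*(⅓) - 1*1) = 8 + (Z/3 - 1) = 8 + (-1 + Z/3) = 7 + Z/3)
x(U) = -5
p(7)*(34 + x(3)) = (7 + (⅓)*7)*(34 - 5) = (7 + 7/3)*29 = (28/3)*29 = 812/3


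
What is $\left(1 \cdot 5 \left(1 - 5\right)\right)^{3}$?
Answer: $-8000$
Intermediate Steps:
$\left(1 \cdot 5 \left(1 - 5\right)\right)^{3} = \left(5 \left(-4\right)\right)^{3} = \left(-20\right)^{3} = -8000$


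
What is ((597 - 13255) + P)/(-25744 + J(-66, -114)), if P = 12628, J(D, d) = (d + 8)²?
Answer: 5/2418 ≈ 0.0020678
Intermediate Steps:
J(D, d) = (8 + d)²
((597 - 13255) + P)/(-25744 + J(-66, -114)) = ((597 - 13255) + 12628)/(-25744 + (8 - 114)²) = (-12658 + 12628)/(-25744 + (-106)²) = -30/(-25744 + 11236) = -30/(-14508) = -30*(-1/14508) = 5/2418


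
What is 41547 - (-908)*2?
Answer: 43363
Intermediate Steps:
41547 - (-908)*2 = 41547 - 1*(-1816) = 41547 + 1816 = 43363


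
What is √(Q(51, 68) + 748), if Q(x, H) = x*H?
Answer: 2*√1054 ≈ 64.931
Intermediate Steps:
Q(x, H) = H*x
√(Q(51, 68) + 748) = √(68*51 + 748) = √(3468 + 748) = √4216 = 2*√1054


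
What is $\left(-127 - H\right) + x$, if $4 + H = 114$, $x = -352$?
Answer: $-589$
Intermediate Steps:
$H = 110$ ($H = -4 + 114 = 110$)
$\left(-127 - H\right) + x = \left(-127 - 110\right) - 352 = -237 - 352 = -589$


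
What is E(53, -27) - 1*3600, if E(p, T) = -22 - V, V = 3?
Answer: -3625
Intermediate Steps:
E(p, T) = -25 (E(p, T) = -22 - 1*3 = -22 - 3 = -25)
E(53, -27) - 1*3600 = -25 - 1*3600 = -25 - 3600 = -3625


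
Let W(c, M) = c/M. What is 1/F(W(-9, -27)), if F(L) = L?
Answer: 3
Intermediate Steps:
1/F(W(-9, -27)) = 1/(-9/(-27)) = 1/(-9*(-1/27)) = 1/(⅓) = 3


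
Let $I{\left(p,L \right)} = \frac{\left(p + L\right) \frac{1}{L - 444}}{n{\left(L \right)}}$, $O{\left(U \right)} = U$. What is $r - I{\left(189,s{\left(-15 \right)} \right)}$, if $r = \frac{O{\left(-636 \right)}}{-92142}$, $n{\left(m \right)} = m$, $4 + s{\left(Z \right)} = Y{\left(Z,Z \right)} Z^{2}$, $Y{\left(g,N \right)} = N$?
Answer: $\frac{1418288032}{198380451369} \approx 0.0071493$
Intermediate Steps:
$s{\left(Z \right)} = -4 + Z^{3}$ ($s{\left(Z \right)} = -4 + Z Z^{2} = -4 + Z^{3}$)
$I{\left(p,L \right)} = \frac{L + p}{L \left(-444 + L\right)}$ ($I{\left(p,L \right)} = \frac{\left(p + L\right) \frac{1}{L - 444}}{L} = \frac{\left(L + p\right) \frac{1}{-444 + L}}{L} = \frac{\frac{1}{-444 + L} \left(L + p\right)}{L} = \frac{L + p}{L \left(-444 + L\right)}$)
$r = \frac{106}{15357}$ ($r = - \frac{636}{-92142} = \left(-636\right) \left(- \frac{1}{92142}\right) = \frac{106}{15357} \approx 0.0069024$)
$r - I{\left(189,s{\left(-15 \right)} \right)} = \frac{106}{15357} - \frac{\left(-4 + \left(-15\right)^{3}\right) + 189}{\left(-4 + \left(-15\right)^{3}\right) \left(-444 + \left(-4 + \left(-15\right)^{3}\right)\right)} = \frac{106}{15357} - \frac{\left(-4 - 3375\right) + 189}{\left(-4 - 3375\right) \left(-444 - 3379\right)} = \frac{106}{15357} - \frac{-3379 + 189}{\left(-3379\right) \left(-444 - 3379\right)} = \frac{106}{15357} - \left(- \frac{1}{3379}\right) \frac{1}{-3823} \left(-3190\right) = \frac{106}{15357} - \left(- \frac{1}{3379}\right) \left(- \frac{1}{3823}\right) \left(-3190\right) = \frac{106}{15357} - - \frac{3190}{12917917} = \frac{106}{15357} + \frac{3190}{12917917} = \frac{1418288032}{198380451369}$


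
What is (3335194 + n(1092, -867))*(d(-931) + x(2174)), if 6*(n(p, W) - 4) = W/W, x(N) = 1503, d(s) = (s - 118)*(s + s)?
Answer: 39116691597049/6 ≈ 6.5194e+12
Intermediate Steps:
d(s) = 2*s*(-118 + s) (d(s) = (-118 + s)*(2*s) = 2*s*(-118 + s))
n(p, W) = 25/6 (n(p, W) = 4 + (W/W)/6 = 4 + (1/6)*1 = 4 + 1/6 = 25/6)
(3335194 + n(1092, -867))*(d(-931) + x(2174)) = (3335194 + 25/6)*(2*(-931)*(-118 - 931) + 1503) = 20011189*(2*(-931)*(-1049) + 1503)/6 = 20011189*(1953238 + 1503)/6 = (20011189/6)*1954741 = 39116691597049/6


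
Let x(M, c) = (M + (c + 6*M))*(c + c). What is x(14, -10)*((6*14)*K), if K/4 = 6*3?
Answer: -10644480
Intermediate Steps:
K = 72 (K = 4*(6*3) = 4*18 = 72)
x(M, c) = 2*c*(c + 7*M) (x(M, c) = (c + 7*M)*(2*c) = 2*c*(c + 7*M))
x(14, -10)*((6*14)*K) = (2*(-10)*(-10 + 7*14))*((6*14)*72) = (2*(-10)*(-10 + 98))*(84*72) = (2*(-10)*88)*6048 = -1760*6048 = -10644480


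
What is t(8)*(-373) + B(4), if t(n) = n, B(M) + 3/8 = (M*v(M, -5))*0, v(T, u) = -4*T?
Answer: -23875/8 ≈ -2984.4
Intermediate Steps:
B(M) = -3/8 (B(M) = -3/8 + (M*(-4*M))*0 = -3/8 - 4*M**2*0 = -3/8 + 0 = -3/8)
t(8)*(-373) + B(4) = 8*(-373) - 3/8 = -2984 - 3/8 = -23875/8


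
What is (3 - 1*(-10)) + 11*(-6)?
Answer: -53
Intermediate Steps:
(3 - 1*(-10)) + 11*(-6) = (3 + 10) - 66 = 13 - 66 = -53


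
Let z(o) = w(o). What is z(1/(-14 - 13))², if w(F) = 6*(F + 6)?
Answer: 103684/81 ≈ 1280.0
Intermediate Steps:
w(F) = 36 + 6*F (w(F) = 6*(6 + F) = 36 + 6*F)
z(o) = 36 + 6*o
z(1/(-14 - 13))² = (36 + 6/(-14 - 13))² = (36 + 6/(-27))² = (36 + 6*(-1/27))² = (36 - 2/9)² = (322/9)² = 103684/81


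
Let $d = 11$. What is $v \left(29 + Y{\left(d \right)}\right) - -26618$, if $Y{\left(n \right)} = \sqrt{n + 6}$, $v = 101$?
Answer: $29547 + 101 \sqrt{17} \approx 29963.0$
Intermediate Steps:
$Y{\left(n \right)} = \sqrt{6 + n}$
$v \left(29 + Y{\left(d \right)}\right) - -26618 = 101 \left(29 + \sqrt{6 + 11}\right) - -26618 = 101 \left(29 + \sqrt{17}\right) + 26618 = \left(2929 + 101 \sqrt{17}\right) + 26618 = 29547 + 101 \sqrt{17}$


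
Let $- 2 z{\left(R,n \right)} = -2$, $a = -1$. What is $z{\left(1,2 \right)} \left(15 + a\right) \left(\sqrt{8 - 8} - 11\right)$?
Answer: $-154$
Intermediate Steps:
$z{\left(R,n \right)} = 1$ ($z{\left(R,n \right)} = \left(- \frac{1}{2}\right) \left(-2\right) = 1$)
$z{\left(1,2 \right)} \left(15 + a\right) \left(\sqrt{8 - 8} - 11\right) = 1 \left(15 - 1\right) \left(\sqrt{8 - 8} - 11\right) = 1 \cdot 14 \left(\sqrt{0} - 11\right) = 1 \cdot 14 \left(0 - 11\right) = 1 \cdot 14 \left(-11\right) = 1 \left(-154\right) = -154$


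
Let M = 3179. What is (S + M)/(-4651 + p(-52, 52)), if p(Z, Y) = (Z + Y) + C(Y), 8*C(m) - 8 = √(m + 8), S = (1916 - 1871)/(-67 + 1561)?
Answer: -1308743120/1914311917 - 1055438*√15/28714678755 ≈ -0.68380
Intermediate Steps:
S = 5/166 (S = 45/1494 = 45*(1/1494) = 5/166 ≈ 0.030120)
C(m) = 1 + √(8 + m)/8 (C(m) = 1 + √(m + 8)/8 = 1 + √(8 + m)/8)
p(Z, Y) = 1 + Y + Z + √(8 + Y)/8 (p(Z, Y) = (Z + Y) + (1 + √(8 + Y)/8) = (Y + Z) + (1 + √(8 + Y)/8) = 1 + Y + Z + √(8 + Y)/8)
(S + M)/(-4651 + p(-52, 52)) = (5/166 + 3179)/(-4651 + (1 + 52 - 52 + √(8 + 52)/8)) = 527719/(166*(-4651 + (1 + 52 - 52 + √60/8))) = 527719/(166*(-4651 + (1 + 52 - 52 + (2*√15)/8))) = 527719/(166*(-4651 + (1 + 52 - 52 + √15/4))) = 527719/(166*(-4651 + (1 + √15/4))) = 527719/(166*(-4650 + √15/4))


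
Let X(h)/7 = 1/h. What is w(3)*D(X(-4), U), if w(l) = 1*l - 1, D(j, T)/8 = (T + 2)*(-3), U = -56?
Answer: 2592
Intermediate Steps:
X(h) = 7/h
D(j, T) = -48 - 24*T (D(j, T) = 8*((T + 2)*(-3)) = 8*((2 + T)*(-3)) = 8*(-6 - 3*T) = -48 - 24*T)
w(l) = -1 + l (w(l) = l - 1 = -1 + l)
w(3)*D(X(-4), U) = (-1 + 3)*(-48 - 24*(-56)) = 2*(-48 + 1344) = 2*1296 = 2592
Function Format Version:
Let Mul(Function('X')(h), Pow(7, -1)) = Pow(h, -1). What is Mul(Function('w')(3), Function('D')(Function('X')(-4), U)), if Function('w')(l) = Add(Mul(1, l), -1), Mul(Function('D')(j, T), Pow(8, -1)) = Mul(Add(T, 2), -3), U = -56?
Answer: 2592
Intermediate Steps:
Function('X')(h) = Mul(7, Pow(h, -1))
Function('D')(j, T) = Add(-48, Mul(-24, T)) (Function('D')(j, T) = Mul(8, Mul(Add(T, 2), -3)) = Mul(8, Mul(Add(2, T), -3)) = Mul(8, Add(-6, Mul(-3, T))) = Add(-48, Mul(-24, T)))
Function('w')(l) = Add(-1, l) (Function('w')(l) = Add(l, -1) = Add(-1, l))
Mul(Function('w')(3), Function('D')(Function('X')(-4), U)) = Mul(Add(-1, 3), Add(-48, Mul(-24, -56))) = Mul(2, Add(-48, 1344)) = Mul(2, 1296) = 2592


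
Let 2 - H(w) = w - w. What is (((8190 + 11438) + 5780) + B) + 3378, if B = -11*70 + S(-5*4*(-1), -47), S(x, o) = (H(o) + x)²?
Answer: 28500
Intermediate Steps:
H(w) = 2 (H(w) = 2 - (w - w) = 2 - 1*0 = 2 + 0 = 2)
S(x, o) = (2 + x)²
B = -286 (B = -11*70 + (2 - 5*4*(-1))² = -770 + (2 - 20*(-1))² = -770 + (2 + 20)² = -770 + 22² = -770 + 484 = -286)
(((8190 + 11438) + 5780) + B) + 3378 = (((8190 + 11438) + 5780) - 286) + 3378 = ((19628 + 5780) - 286) + 3378 = (25408 - 286) + 3378 = 25122 + 3378 = 28500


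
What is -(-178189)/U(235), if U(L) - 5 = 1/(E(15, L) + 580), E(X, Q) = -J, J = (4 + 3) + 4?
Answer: 101389541/2846 ≈ 35625.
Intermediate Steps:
J = 11 (J = 7 + 4 = 11)
E(X, Q) = -11 (E(X, Q) = -1*11 = -11)
U(L) = 2846/569 (U(L) = 5 + 1/(-11 + 580) = 5 + 1/569 = 2846/569)
-(-178189)/U(235) = -(-178189)/2846/569 = -(-178189)*569/2846 = -1*(-101389541/2846) = 101389541/2846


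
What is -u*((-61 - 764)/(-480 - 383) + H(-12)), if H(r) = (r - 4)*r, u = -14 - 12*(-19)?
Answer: -35635494/863 ≈ -41293.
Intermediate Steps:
u = 214 (u = -14 + 228 = 214)
H(r) = r*(-4 + r) (H(r) = (-4 + r)*r = r*(-4 + r))
-u*((-61 - 764)/(-480 - 383) + H(-12)) = -214*((-61 - 764)/(-480 - 383) - 12*(-4 - 12)) = -214*(-825/(-863) - 12*(-16)) = -214*(-825*(-1/863) + 192) = -214*(825/863 + 192) = -214*166521/863 = -1*35635494/863 = -35635494/863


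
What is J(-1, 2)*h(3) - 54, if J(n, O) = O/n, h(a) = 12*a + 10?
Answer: -146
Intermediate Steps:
h(a) = 10 + 12*a
J(-1, 2)*h(3) - 54 = (2/(-1))*(10 + 12*3) - 54 = (2*(-1))*(10 + 36) - 54 = -2*46 - 54 = -92 - 54 = -146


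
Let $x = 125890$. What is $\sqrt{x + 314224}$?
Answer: $\sqrt{440114} \approx 663.41$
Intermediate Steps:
$\sqrt{x + 314224} = \sqrt{125890 + 314224} = \sqrt{440114}$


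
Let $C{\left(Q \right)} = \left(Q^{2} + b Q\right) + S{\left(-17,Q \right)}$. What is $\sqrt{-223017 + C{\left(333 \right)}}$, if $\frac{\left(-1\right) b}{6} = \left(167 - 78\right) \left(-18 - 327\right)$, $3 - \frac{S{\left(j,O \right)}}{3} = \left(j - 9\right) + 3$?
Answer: $6 \sqrt{1701015} \approx 7825.4$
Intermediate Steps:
$S{\left(j,O \right)} = 27 - 3 j$ ($S{\left(j,O \right)} = 9 - 3 \left(\left(j - 9\right) + 3\right) = 9 - 3 \left(\left(-9 + j\right) + 3\right) = 9 - 3 \left(-6 + j\right) = 9 - \left(-18 + 3 j\right) = 27 - 3 j$)
$b = 184230$ ($b = - 6 \left(167 - 78\right) \left(-18 - 327\right) = - 6 \cdot 89 \left(-345\right) = \left(-6\right) \left(-30705\right) = 184230$)
$C{\left(Q \right)} = 78 + Q^{2} + 184230 Q$ ($C{\left(Q \right)} = \left(Q^{2} + 184230 Q\right) + \left(27 - -51\right) = \left(Q^{2} + 184230 Q\right) + \left(27 + 51\right) = \left(Q^{2} + 184230 Q\right) + 78 = 78 + Q^{2} + 184230 Q$)
$\sqrt{-223017 + C{\left(333 \right)}} = \sqrt{-223017 + \left(78 + 333^{2} + 184230 \cdot 333\right)} = \sqrt{-223017 + \left(78 + 110889 + 61348590\right)} = \sqrt{-223017 + 61459557} = \sqrt{61236540} = 6 \sqrt{1701015}$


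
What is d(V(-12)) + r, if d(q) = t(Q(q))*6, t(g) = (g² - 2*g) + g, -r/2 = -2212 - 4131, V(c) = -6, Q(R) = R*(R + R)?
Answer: 43358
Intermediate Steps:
Q(R) = 2*R² (Q(R) = R*(2*R) = 2*R²)
r = 12686 (r = -2*(-2212 - 4131) = -2*(-6343) = 12686)
t(g) = g² - g
d(q) = 12*q²*(-1 + 2*q²) (d(q) = ((2*q²)*(-1 + 2*q²))*6 = (2*q²*(-1 + 2*q²))*6 = 12*q²*(-1 + 2*q²))
d(V(-12)) + r = (-6)²*(-12 + 24*(-6)²) + 12686 = 36*(-12 + 24*36) + 12686 = 36*(-12 + 864) + 12686 = 36*852 + 12686 = 30672 + 12686 = 43358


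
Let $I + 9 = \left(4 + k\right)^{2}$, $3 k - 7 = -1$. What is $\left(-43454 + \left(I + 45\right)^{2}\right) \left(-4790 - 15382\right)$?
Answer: $771982440$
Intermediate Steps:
$k = 2$ ($k = \frac{7}{3} + \frac{1}{3} \left(-1\right) = \frac{7}{3} - \frac{1}{3} = 2$)
$I = 27$ ($I = -9 + \left(4 + 2\right)^{2} = -9 + 6^{2} = -9 + 36 = 27$)
$\left(-43454 + \left(I + 45\right)^{2}\right) \left(-4790 - 15382\right) = \left(-43454 + \left(27 + 45\right)^{2}\right) \left(-4790 - 15382\right) = \left(-43454 + 72^{2}\right) \left(-20172\right) = \left(-43454 + 5184\right) \left(-20172\right) = \left(-38270\right) \left(-20172\right) = 771982440$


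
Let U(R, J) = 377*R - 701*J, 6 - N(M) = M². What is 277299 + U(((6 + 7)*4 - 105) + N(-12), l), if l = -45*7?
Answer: 426107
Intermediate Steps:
l = -315
N(M) = 6 - M²
U(R, J) = -701*J + 377*R
277299 + U(((6 + 7)*4 - 105) + N(-12), l) = 277299 + (-701*(-315) + 377*(((6 + 7)*4 - 105) + (6 - 1*(-12)²))) = 277299 + (220815 + 377*((13*4 - 105) + (6 - 1*144))) = 277299 + (220815 + 377*((52 - 105) + (6 - 144))) = 277299 + (220815 + 377*(-53 - 138)) = 277299 + (220815 + 377*(-191)) = 277299 + (220815 - 72007) = 277299 + 148808 = 426107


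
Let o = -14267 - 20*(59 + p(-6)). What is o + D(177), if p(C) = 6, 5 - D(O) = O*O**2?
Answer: -5560795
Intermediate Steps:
D(O) = 5 - O**3 (D(O) = 5 - O*O**2 = 5 - O**3)
o = -15567 (o = -14267 - 20*(59 + 6) = -14267 - 20*65 = -14267 - 1300 = -15567)
o + D(177) = -15567 + (5 - 1*177**3) = -15567 + (5 - 1*5545233) = -15567 + (5 - 5545233) = -15567 - 5545228 = -5560795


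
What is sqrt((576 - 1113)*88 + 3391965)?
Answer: sqrt(3344709) ≈ 1828.9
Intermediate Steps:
sqrt((576 - 1113)*88 + 3391965) = sqrt(-537*88 + 3391965) = sqrt(-47256 + 3391965) = sqrt(3344709)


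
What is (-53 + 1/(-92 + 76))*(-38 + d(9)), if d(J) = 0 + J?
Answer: 24621/16 ≈ 1538.8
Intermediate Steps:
d(J) = J
(-53 + 1/(-92 + 76))*(-38 + d(9)) = (-53 + 1/(-92 + 76))*(-38 + 9) = (-53 + 1/(-16))*(-29) = (-53 - 1/16)*(-29) = -849/16*(-29) = 24621/16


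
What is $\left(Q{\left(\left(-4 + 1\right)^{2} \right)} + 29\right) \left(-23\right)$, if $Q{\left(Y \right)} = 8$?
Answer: $-851$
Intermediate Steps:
$\left(Q{\left(\left(-4 + 1\right)^{2} \right)} + 29\right) \left(-23\right) = \left(8 + 29\right) \left(-23\right) = 37 \left(-23\right) = -851$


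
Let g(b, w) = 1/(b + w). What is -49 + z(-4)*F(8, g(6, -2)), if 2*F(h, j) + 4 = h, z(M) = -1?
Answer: -51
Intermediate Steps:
F(h, j) = -2 + h/2
-49 + z(-4)*F(8, g(6, -2)) = -49 - (-2 + (½)*8) = -49 - (-2 + 4) = -49 - 1*2 = -49 - 2 = -51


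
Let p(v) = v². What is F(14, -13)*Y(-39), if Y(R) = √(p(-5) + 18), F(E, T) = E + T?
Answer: √43 ≈ 6.5574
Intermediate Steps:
Y(R) = √43 (Y(R) = √((-5)² + 18) = √(25 + 18) = √43)
F(14, -13)*Y(-39) = (14 - 13)*√43 = 1*√43 = √43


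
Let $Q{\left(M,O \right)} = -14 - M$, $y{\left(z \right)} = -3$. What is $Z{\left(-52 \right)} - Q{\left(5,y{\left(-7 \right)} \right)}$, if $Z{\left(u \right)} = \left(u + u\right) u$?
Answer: $5427$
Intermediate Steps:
$Z{\left(u \right)} = 2 u^{2}$ ($Z{\left(u \right)} = 2 u u = 2 u^{2}$)
$Z{\left(-52 \right)} - Q{\left(5,y{\left(-7 \right)} \right)} = 2 \left(-52\right)^{2} - \left(-14 - 5\right) = 2 \cdot 2704 - \left(-14 - 5\right) = 5408 - -19 = 5408 + 19 = 5427$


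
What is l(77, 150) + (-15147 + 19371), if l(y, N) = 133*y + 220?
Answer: 14685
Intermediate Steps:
l(y, N) = 220 + 133*y
l(77, 150) + (-15147 + 19371) = (220 + 133*77) + (-15147 + 19371) = (220 + 10241) + 4224 = 10461 + 4224 = 14685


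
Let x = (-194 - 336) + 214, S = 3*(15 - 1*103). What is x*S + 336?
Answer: 83760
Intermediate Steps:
S = -264 (S = 3*(15 - 103) = 3*(-88) = -264)
x = -316 (x = -530 + 214 = -316)
x*S + 336 = -316*(-264) + 336 = 83424 + 336 = 83760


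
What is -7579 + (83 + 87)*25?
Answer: -3329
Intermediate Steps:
-7579 + (83 + 87)*25 = -7579 + 170*25 = -7579 + 4250 = -3329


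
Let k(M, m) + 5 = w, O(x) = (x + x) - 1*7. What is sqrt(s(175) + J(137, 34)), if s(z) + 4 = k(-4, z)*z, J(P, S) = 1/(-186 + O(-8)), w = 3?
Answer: I*sqrt(15463283)/209 ≈ 18.815*I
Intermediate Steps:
O(x) = -7 + 2*x (O(x) = 2*x - 7 = -7 + 2*x)
k(M, m) = -2 (k(M, m) = -5 + 3 = -2)
J(P, S) = -1/209 (J(P, S) = 1/(-186 + (-7 + 2*(-8))) = 1/(-186 + (-7 - 16)) = 1/(-186 - 23) = 1/(-209) = -1/209)
s(z) = -4 - 2*z
sqrt(s(175) + J(137, 34)) = sqrt((-4 - 2*175) - 1/209) = sqrt((-4 - 350) - 1/209) = sqrt(-354 - 1/209) = sqrt(-73987/209) = I*sqrt(15463283)/209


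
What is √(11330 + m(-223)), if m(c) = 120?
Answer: 5*√458 ≈ 107.00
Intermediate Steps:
√(11330 + m(-223)) = √(11330 + 120) = √11450 = 5*√458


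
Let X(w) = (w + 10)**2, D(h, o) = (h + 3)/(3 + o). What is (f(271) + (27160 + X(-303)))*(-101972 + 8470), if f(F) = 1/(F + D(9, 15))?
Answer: -8611752807676/815 ≈ -1.0567e+10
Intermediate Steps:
D(h, o) = (3 + h)/(3 + o)
f(F) = 1/(2/3 + F) (f(F) = 1/(F + (3 + 9)/(3 + 15)) = 1/(F + 12/18) = 1/(F + (1/18)*12) = 1/(F + 2/3) = 1/(2/3 + F))
X(w) = (10 + w)**2
(f(271) + (27160 + X(-303)))*(-101972 + 8470) = (3/(2 + 3*271) + (27160 + (10 - 303)**2))*(-101972 + 8470) = (3/(2 + 813) + (27160 + (-293)**2))*(-93502) = (3/815 + (27160 + 85849))*(-93502) = (3*(1/815) + 113009)*(-93502) = (3/815 + 113009)*(-93502) = (92102338/815)*(-93502) = -8611752807676/815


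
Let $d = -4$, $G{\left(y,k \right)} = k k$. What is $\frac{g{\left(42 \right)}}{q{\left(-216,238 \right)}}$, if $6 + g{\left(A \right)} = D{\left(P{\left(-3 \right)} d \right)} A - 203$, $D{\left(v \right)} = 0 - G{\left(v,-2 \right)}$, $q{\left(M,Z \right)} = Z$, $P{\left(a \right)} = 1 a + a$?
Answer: $- \frac{377}{238} \approx -1.584$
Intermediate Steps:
$G{\left(y,k \right)} = k^{2}$
$P{\left(a \right)} = 2 a$ ($P{\left(a \right)} = a + a = 2 a$)
$D{\left(v \right)} = -4$ ($D{\left(v \right)} = 0 - \left(-2\right)^{2} = 0 - 4 = -4$)
$g{\left(A \right)} = -209 - 4 A$ ($g{\left(A \right)} = -6 - \left(203 + 4 A\right) = -209 - 4 A$)
$\frac{g{\left(42 \right)}}{q{\left(-216,238 \right)}} = \frac{-209 - 168}{238} = \left(-209 - 168\right) \frac{1}{238} = \left(-377\right) \frac{1}{238} = - \frac{377}{238}$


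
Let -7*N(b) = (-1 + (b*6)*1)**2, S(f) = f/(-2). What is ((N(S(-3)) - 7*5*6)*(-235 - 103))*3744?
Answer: 1941234048/7 ≈ 2.7732e+8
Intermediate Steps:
S(f) = -f/2 (S(f) = f*(-1/2) = -f/2)
N(b) = -(-1 + 6*b)**2/7 (N(b) = -(-1 + (b*6)*1)**2/7 = -(-1 + (6*b)*1)**2/7 = -(-1 + 6*b)**2/7)
((N(S(-3)) - 7*5*6)*(-235 - 103))*3744 = ((-(-1 + 6*(-1/2*(-3)))**2/7 - 7*5*6)*(-235 - 103))*3744 = ((-(-1 + 6*(3/2))**2/7 - 35*6)*(-338))*3744 = ((-(-1 + 9)**2/7 - 210)*(-338))*3744 = ((-1/7*8**2 - 210)*(-338))*3744 = ((-1/7*64 - 210)*(-338))*3744 = ((-64/7 - 210)*(-338))*3744 = -1534/7*(-338)*3744 = (518492/7)*3744 = 1941234048/7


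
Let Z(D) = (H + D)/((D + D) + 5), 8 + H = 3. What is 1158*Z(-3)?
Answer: 9264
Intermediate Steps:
H = -5 (H = -8 + 3 = -5)
Z(D) = (-5 + D)/(5 + 2*D) (Z(D) = (-5 + D)/((D + D) + 5) = (-5 + D)/(2*D + 5) = (-5 + D)/(5 + 2*D))
1158*Z(-3) = 1158*((-5 - 3)/(5 + 2*(-3))) = 1158*(-8/(5 - 6)) = 1158*(-8/(-1)) = 1158*(-1*(-8)) = 1158*8 = 9264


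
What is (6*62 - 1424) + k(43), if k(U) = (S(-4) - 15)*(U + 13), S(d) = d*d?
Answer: -996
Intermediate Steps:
S(d) = d²
k(U) = 13 + U (k(U) = ((-4)² - 15)*(U + 13) = (16 - 15)*(13 + U) = 1*(13 + U) = 13 + U)
(6*62 - 1424) + k(43) = (6*62 - 1424) + (13 + 43) = (372 - 1424) + 56 = -1052 + 56 = -996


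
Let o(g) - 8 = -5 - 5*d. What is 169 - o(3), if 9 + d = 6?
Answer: 151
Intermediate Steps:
d = -3 (d = -9 + 6 = -3)
o(g) = 18 (o(g) = 8 + (-5 - 5*(-3)) = 8 + (-5 + 15) = 8 + 10 = 18)
169 - o(3) = 169 - 1*18 = 169 - 18 = 151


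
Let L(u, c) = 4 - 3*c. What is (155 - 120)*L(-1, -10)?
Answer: 1190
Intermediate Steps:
(155 - 120)*L(-1, -10) = (155 - 120)*(4 - 3*(-10)) = 35*(4 + 30) = 35*34 = 1190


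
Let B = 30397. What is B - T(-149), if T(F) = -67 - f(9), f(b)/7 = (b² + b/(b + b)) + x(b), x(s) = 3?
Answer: 62111/2 ≈ 31056.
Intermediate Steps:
f(b) = 49/2 + 7*b² (f(b) = 7*((b² + b/(b + b)) + 3) = 7*((b² + b/((2*b))) + 3) = 7*((b² + (1/(2*b))*b) + 3) = 7*((b² + ½) + 3) = 7*((½ + b²) + 3) = 7*(7/2 + b²) = 49/2 + 7*b²)
T(F) = -1317/2 (T(F) = -67 - (49/2 + 7*9²) = -67 - (49/2 + 7*81) = -67 - (49/2 + 567) = -67 - 1*1183/2 = -67 - 1183/2 = -1317/2)
B - T(-149) = 30397 - 1*(-1317/2) = 30397 + 1317/2 = 62111/2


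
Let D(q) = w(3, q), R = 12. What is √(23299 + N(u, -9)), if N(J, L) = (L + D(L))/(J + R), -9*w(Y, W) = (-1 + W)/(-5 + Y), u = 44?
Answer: √41099135/42 ≈ 152.64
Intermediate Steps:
w(Y, W) = -(-1 + W)/(9*(-5 + Y))
D(q) = -1/18 + q/18 (D(q) = (1 - q)/(9*(-5 + 3)) = (⅑)*(1 - q)/(-2) = (⅑)*(-½)*(1 - q) = -1/18 + q/18)
N(J, L) = (-1/18 + 19*L/18)/(12 + J) (N(J, L) = (L + (-1/18 + L/18))/(J + 12) = (-1/18 + 19*L/18)/(12 + J))
√(23299 + N(u, -9)) = √(23299 + (-1 + 19*(-9))/(18*(12 + 44))) = √(23299 + (1/18)*(-1 - 171)/56) = √(23299 + (1/18)*(1/56)*(-172)) = √(23299 - 43/252) = √(5871305/252) = √41099135/42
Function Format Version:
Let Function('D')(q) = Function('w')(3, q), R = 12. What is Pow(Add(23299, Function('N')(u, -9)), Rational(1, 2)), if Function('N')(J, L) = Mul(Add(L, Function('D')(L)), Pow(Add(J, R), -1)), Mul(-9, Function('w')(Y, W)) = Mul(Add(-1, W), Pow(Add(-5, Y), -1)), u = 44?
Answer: Mul(Rational(1, 42), Pow(41099135, Rational(1, 2))) ≈ 152.64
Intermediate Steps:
Function('w')(Y, W) = Mul(Rational(-1, 9), Pow(Add(-5, Y), -1), Add(-1, W)) (Function('w')(Y, W) = Mul(Rational(-1, 9), Mul(Add(-1, W), Pow(Add(-5, Y), -1))) = Mul(Rational(-1, 9), Mul(Pow(Add(-5, Y), -1), Add(-1, W))) = Mul(Rational(-1, 9), Pow(Add(-5, Y), -1), Add(-1, W)))
Function('D')(q) = Add(Rational(-1, 18), Mul(Rational(1, 18), q)) (Function('D')(q) = Mul(Rational(1, 9), Pow(Add(-5, 3), -1), Add(1, Mul(-1, q))) = Mul(Rational(1, 9), Pow(-2, -1), Add(1, Mul(-1, q))) = Mul(Rational(1, 9), Rational(-1, 2), Add(1, Mul(-1, q))) = Add(Rational(-1, 18), Mul(Rational(1, 18), q)))
Function('N')(J, L) = Mul(Pow(Add(12, J), -1), Add(Rational(-1, 18), Mul(Rational(19, 18), L))) (Function('N')(J, L) = Mul(Add(L, Add(Rational(-1, 18), Mul(Rational(1, 18), L))), Pow(Add(J, 12), -1)) = Mul(Add(Rational(-1, 18), Mul(Rational(19, 18), L)), Pow(Add(12, J), -1)) = Mul(Pow(Add(12, J), -1), Add(Rational(-1, 18), Mul(Rational(19, 18), L))))
Pow(Add(23299, Function('N')(u, -9)), Rational(1, 2)) = Pow(Add(23299, Mul(Rational(1, 18), Pow(Add(12, 44), -1), Add(-1, Mul(19, -9)))), Rational(1, 2)) = Pow(Add(23299, Mul(Rational(1, 18), Pow(56, -1), Add(-1, -171))), Rational(1, 2)) = Pow(Add(23299, Mul(Rational(1, 18), Rational(1, 56), -172)), Rational(1, 2)) = Pow(Add(23299, Rational(-43, 252)), Rational(1, 2)) = Pow(Rational(5871305, 252), Rational(1, 2)) = Mul(Rational(1, 42), Pow(41099135, Rational(1, 2)))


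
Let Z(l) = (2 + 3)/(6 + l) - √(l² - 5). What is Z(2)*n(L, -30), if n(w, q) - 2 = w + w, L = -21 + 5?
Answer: -75/4 + 30*I ≈ -18.75 + 30.0*I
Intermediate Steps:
L = -16
Z(l) = -√(-5 + l²) + 5/(6 + l) (Z(l) = 5/(6 + l) - √(-5 + l²) = -√(-5 + l²) + 5/(6 + l))
n(w, q) = 2 + 2*w (n(w, q) = 2 + (w + w) = 2 + 2*w)
Z(2)*n(L, -30) = ((5 - 6*√(-5 + 2²) - 1*2*√(-5 + 2²))/(6 + 2))*(2 + 2*(-16)) = ((5 - 6*√(-5 + 4) - 1*2*√(-5 + 4))/8)*(2 - 32) = ((5 - 6*I - 1*2*√(-1))/8)*(-30) = ((5 - 6*I - 1*2*I)/8)*(-30) = ((5 - 6*I - 2*I)/8)*(-30) = ((5 - 8*I)/8)*(-30) = (5/8 - I)*(-30) = -75/4 + 30*I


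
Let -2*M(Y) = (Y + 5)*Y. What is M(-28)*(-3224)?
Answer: 1038128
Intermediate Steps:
M(Y) = -Y*(5 + Y)/2 (M(Y) = -(Y + 5)*Y/2 = -(5 + Y)*Y/2 = -Y*(5 + Y)/2)
M(-28)*(-3224) = -½*(-28)*(5 - 28)*(-3224) = -½*(-28)*(-23)*(-3224) = -322*(-3224) = 1038128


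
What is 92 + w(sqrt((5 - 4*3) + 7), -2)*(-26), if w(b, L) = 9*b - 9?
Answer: 326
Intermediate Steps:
w(b, L) = -9 + 9*b
92 + w(sqrt((5 - 4*3) + 7), -2)*(-26) = 92 + (-9 + 9*sqrt((5 - 4*3) + 7))*(-26) = 92 + (-9 + 9*sqrt((5 - 12) + 7))*(-26) = 92 + (-9 + 9*sqrt(-7 + 7))*(-26) = 92 + (-9 + 9*sqrt(0))*(-26) = 92 + (-9 + 9*0)*(-26) = 92 + (-9 + 0)*(-26) = 92 - 9*(-26) = 92 + 234 = 326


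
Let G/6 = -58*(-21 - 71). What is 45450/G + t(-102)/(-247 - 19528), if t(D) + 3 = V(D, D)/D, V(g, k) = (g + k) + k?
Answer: 7575/5336 ≈ 1.4196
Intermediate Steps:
V(g, k) = g + 2*k
t(D) = 0 (t(D) = -3 + (D + 2*D)/D = -3 + (3*D)/D = -3 + 3 = 0)
G = 32016 (G = 6*(-58*(-21 - 71)) = 6*(-58*(-92)) = 6*5336 = 32016)
45450/G + t(-102)/(-247 - 19528) = 45450/32016 + 0/(-247 - 19528) = 45450*(1/32016) + 0/(-19775) = 7575/5336 + 0*(-1/19775) = 7575/5336 + 0 = 7575/5336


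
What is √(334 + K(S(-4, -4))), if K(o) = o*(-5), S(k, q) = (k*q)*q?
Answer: √654 ≈ 25.573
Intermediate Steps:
S(k, q) = k*q²
K(o) = -5*o
√(334 + K(S(-4, -4))) = √(334 - (-20)*(-4)²) = √(334 - (-20)*16) = √(334 - 5*(-64)) = √(334 + 320) = √654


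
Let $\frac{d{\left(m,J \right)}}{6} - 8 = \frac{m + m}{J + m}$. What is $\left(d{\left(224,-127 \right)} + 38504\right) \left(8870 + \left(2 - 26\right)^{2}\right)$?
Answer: $\frac{35349123472}{97} \approx 3.6442 \cdot 10^{8}$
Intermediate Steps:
$d{\left(m,J \right)} = 48 + \frac{12 m}{J + m}$ ($d{\left(m,J \right)} = 48 + 6 \frac{m + m}{J + m} = 48 + 6 \frac{2 m}{J + m} = 48 + \frac{12 m}{J + m}$)
$\left(d{\left(224,-127 \right)} + 38504\right) \left(8870 + \left(2 - 26\right)^{2}\right) = \left(\frac{12 \left(4 \left(-127\right) + 5 \cdot 224\right)}{-127 + 224} + 38504\right) \left(8870 + \left(2 - 26\right)^{2}\right) = \left(\frac{12 \left(-508 + 1120\right)}{97} + 38504\right) \left(8870 + \left(-24\right)^{2}\right) = \left(12 \cdot \frac{1}{97} \cdot 612 + 38504\right) \left(8870 + 576\right) = \left(\frac{7344}{97} + 38504\right) 9446 = \frac{3742232}{97} \cdot 9446 = \frac{35349123472}{97}$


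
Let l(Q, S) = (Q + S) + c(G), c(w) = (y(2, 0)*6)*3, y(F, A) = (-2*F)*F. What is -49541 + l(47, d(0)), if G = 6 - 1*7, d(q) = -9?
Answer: -49647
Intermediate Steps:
y(F, A) = -2*F²
G = -1 (G = 6 - 7 = -1)
c(w) = -144 (c(w) = (-2*2²*6)*3 = (-2*4*6)*3 = -8*6*3 = -48*3 = -144)
l(Q, S) = -144 + Q + S (l(Q, S) = (Q + S) - 144 = -144 + Q + S)
-49541 + l(47, d(0)) = -49541 + (-144 + 47 - 9) = -49541 - 106 = -49647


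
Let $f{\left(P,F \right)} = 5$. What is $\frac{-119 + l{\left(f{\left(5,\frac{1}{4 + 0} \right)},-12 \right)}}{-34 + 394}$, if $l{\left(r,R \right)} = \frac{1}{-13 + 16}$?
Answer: $- \frac{89}{270} \approx -0.32963$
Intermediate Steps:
$l{\left(r,R \right)} = \frac{1}{3}$
$\frac{-119 + l{\left(f{\left(5,\frac{1}{4 + 0} \right)},-12 \right)}}{-34 + 394} = \frac{-119 + \frac{1}{3}}{-34 + 394} = - \frac{356}{3 \cdot 360} = \left(- \frac{356}{3}\right) \frac{1}{360} = - \frac{89}{270}$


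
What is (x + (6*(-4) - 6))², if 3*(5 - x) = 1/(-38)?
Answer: 8116801/12996 ≈ 624.56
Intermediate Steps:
x = 571/114 (x = 5 - ⅓/(-38) = 5 - ⅓*(-1/38) = 5 + 1/114 = 571/114 ≈ 5.0088)
(x + (6*(-4) - 6))² = (571/114 + (6*(-4) - 6))² = (571/114 + (-24 - 6))² = (571/114 - 30)² = (-2849/114)² = 8116801/12996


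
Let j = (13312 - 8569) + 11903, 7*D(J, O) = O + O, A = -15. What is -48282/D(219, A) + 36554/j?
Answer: 66988236/5945 ≈ 11268.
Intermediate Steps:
D(J, O) = 2*O/7 (D(J, O) = (O + O)/7 = (2*O)/7 = 2*O/7)
j = 16646 (j = 4743 + 11903 = 16646)
-48282/D(219, A) + 36554/j = -48282/((2/7)*(-15)) + 36554/16646 = -48282/(-30/7) + 36554*(1/16646) = -48282*(-7/30) + 2611/1189 = 56329/5 + 2611/1189 = 66988236/5945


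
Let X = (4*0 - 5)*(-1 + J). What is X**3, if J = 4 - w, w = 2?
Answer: -125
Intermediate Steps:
J = 2 (J = 4 - 1*2 = 4 - 2 = 2)
X = -5 (X = (4*0 - 5)*(-1 + 2) = (0 - 5)*1 = -5*1 = -5)
X**3 = (-5)**3 = -125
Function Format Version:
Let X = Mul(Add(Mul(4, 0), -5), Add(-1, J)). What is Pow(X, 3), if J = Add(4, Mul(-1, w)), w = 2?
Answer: -125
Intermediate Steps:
J = 2 (J = Add(4, Mul(-1, 2)) = Add(4, -2) = 2)
X = -5 (X = Mul(Add(Mul(4, 0), -5), Add(-1, 2)) = Mul(Add(0, -5), 1) = Mul(-5, 1) = -5)
Pow(X, 3) = Pow(-5, 3) = -125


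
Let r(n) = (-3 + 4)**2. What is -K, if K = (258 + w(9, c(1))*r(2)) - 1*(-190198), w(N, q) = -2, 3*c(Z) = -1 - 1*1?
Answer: -190454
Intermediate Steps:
c(Z) = -2/3 (c(Z) = (-1 - 1*1)/3 = (-1 - 1)/3 = (1/3)*(-2) = -2/3)
r(n) = 1 (r(n) = 1**2 = 1)
K = 190454 (K = (258 - 2*1) - 1*(-190198) = (258 - 2) + 190198 = 256 + 190198 = 190454)
-K = -1*190454 = -190454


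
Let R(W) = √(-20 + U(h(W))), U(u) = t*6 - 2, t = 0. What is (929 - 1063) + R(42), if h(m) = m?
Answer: -134 + I*√22 ≈ -134.0 + 4.6904*I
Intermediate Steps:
U(u) = -2 (U(u) = 0*6 - 2 = 0 - 2 = -2)
R(W) = I*√22 (R(W) = √(-20 - 2) = √(-22) = I*√22)
(929 - 1063) + R(42) = (929 - 1063) + I*√22 = -134 + I*√22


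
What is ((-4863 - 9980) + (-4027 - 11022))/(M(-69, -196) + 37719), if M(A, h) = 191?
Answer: -14946/18955 ≈ -0.78850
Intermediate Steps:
((-4863 - 9980) + (-4027 - 11022))/(M(-69, -196) + 37719) = ((-4863 - 9980) + (-4027 - 11022))/(191 + 37719) = (-14843 - 15049)/37910 = -29892*1/37910 = -14946/18955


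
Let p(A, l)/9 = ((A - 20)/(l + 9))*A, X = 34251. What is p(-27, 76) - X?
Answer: -2899914/85 ≈ -34117.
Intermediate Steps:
p(A, l) = 9*A*(-20 + A)/(9 + l) (p(A, l) = 9*(((A - 20)/(l + 9))*A) = 9*(((-20 + A)/(9 + l))*A) = 9*(A*(-20 + A)/(9 + l)) = 9*A*(-20 + A)/(9 + l))
p(-27, 76) - X = 9*(-27)*(-20 - 27)/(9 + 76) - 1*34251 = 9*(-27)*(-47)/85 - 34251 = 9*(-27)*(1/85)*(-47) - 34251 = 11421/85 - 34251 = -2899914/85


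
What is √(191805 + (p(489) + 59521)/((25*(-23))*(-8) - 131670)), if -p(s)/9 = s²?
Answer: √774324995090065/63535 ≈ 437.97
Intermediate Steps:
p(s) = -9*s²
√(191805 + (p(489) + 59521)/((25*(-23))*(-8) - 131670)) = √(191805 + (-9*489² + 59521)/((25*(-23))*(-8) - 131670)) = √(191805 + (-9*239121 + 59521)/(-575*(-8) - 131670)) = √(191805 + (-2152089 + 59521)/(4600 - 131670)) = √(191805 - 2092568/(-127070)) = √(191805 - 2092568*(-1/127070)) = √(191805 + 1046284/63535) = √(12187376959/63535) = √774324995090065/63535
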